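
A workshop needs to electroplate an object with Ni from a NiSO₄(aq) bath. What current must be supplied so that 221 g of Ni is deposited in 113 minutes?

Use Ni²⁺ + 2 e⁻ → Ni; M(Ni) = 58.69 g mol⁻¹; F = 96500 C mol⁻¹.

107 A

n(Ni) = 221 / 58.69 = 3.766 mol.
n(e⁻) = 2 × 3.766 = 7.531 mol.
Q = n(e⁻)·F = 7.531 × 96500 = 726800 C.
I = Q/t = 726800 / 6780.0 s = 107 A.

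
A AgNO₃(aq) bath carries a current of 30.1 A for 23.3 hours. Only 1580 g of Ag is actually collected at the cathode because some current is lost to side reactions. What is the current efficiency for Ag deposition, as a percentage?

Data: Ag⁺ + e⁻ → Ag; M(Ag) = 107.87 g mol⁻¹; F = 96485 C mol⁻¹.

Q = I·t = 30.10 × 83880 = 2525000 C; n(e⁻) = 2525000/96485 = 26.17 mol.
Theoretical n(Ag) = n(e⁻)/1 = 26.17 mol, i.e. m_theo = 26.17 × 107.87 = 2823 g.
Efficiency = m_actual / m_theo = 1580 / 2823 = 56.0 %.

56.0 %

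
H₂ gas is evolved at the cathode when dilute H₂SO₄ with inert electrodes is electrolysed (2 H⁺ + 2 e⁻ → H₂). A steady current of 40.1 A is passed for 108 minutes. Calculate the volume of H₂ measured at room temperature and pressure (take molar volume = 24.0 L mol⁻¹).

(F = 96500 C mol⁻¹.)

Q = I·t = 40.10 A × 6480.0 s = 259800 C.
n(e⁻) = Q/F = 259800 / 96500 = 2.693 mol.
2 electrons are transferred per H₂ molecule, so n(H₂) = 2.693 / 2 = 1.346 mol.
V = n × V_m = 1.346 × 24.0 = 32.3 L.

32.3 L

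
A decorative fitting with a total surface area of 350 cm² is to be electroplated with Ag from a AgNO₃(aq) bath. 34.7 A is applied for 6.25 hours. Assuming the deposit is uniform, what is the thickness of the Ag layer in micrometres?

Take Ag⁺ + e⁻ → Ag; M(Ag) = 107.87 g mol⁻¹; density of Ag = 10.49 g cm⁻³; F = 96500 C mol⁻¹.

Q = I·t = 34.70 × 22500 = 780800 C; n(e⁻) = 8.091 mol.
n(Ag) = n(e⁻)/1 = 8.091 mol, so m = 8.091 × 107.87 = 872.7 g.
Volume = m/ρ = 872.7 / 10.49 = 83.20 cm³.
Thickness = V/A = 83.20 / 350 = 0.238 cm = 2380 μm.

2380 μm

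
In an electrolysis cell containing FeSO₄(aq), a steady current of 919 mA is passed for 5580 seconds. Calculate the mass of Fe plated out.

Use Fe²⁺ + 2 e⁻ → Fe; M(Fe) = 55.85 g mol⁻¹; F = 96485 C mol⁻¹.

Q = I·t = 0.9190 A × 5580.0 s = 5128 C.
n(e⁻) = Q/F = 5128 / 96485 = 0.05315 mol.
Fe²⁺ + 2 e⁻ → Fe, so n(Fe) = n(e⁻)/2 = 0.02657 mol.
m = n·M = 0.02657 × 55.85 = 1.48 g.

1.48 g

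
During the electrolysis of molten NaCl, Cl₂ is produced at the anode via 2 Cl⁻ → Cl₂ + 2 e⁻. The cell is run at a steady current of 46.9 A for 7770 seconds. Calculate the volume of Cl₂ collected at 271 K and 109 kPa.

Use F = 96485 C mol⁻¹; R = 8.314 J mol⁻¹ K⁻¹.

39.0 L

Q = I·t = 46.90 A × 7770.0 s = 364400 C.
n(e⁻) = Q/F = 364400 / 96485 = 3.777 mol.
2 electrons are transferred per Cl₂ molecule, so n(Cl₂) = 3.777 / 2 = 1.888 mol.
V = nRT/P = (1.888 × 8.314 × 271) / (109 × 10³ Pa) = 0.0390 m³ = 39.0 L.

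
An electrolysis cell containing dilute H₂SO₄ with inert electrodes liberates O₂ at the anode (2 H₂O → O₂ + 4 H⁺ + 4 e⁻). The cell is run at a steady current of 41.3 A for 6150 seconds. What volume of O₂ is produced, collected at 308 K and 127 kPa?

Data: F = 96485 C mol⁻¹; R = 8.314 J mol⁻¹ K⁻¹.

13.3 L

Q = I·t = 41.30 A × 6150.0 s = 254000 C.
n(e⁻) = Q/F = 254000 / 96485 = 2.632 mol.
4 electrons are transferred per O₂ molecule, so n(O₂) = 2.632 / 4 = 0.6581 mol.
V = nRT/P = (0.6581 × 8.314 × 308) / (127 × 10³ Pa) = 0.0133 m³ = 13.3 L.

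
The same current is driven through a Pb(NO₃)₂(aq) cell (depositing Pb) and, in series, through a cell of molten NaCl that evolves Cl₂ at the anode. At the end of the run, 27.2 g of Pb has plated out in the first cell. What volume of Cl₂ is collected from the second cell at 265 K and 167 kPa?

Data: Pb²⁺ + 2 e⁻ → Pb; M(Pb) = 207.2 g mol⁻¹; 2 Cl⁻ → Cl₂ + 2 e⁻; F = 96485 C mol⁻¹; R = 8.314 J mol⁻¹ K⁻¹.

1.73 L

n(Pb) = 27.2 / 207.2 = 0.1313 mol, so n(e⁻) = 2 × 0.1313 = 0.2625 mol.
The cells are in series, so the same 0.2625 mol of electrons passes through the second cell.
2 Cl⁻ → Cl₂ + 2 e⁻ — 2 mol e⁻ per mol Cl₂, so n(Cl₂) = 0.2625/2 = 0.1313 mol.
V = nRT/P = (0.1313 × 8.314 × 265) / (167 × 10³) = 0.00173 m³ = 1.73 L.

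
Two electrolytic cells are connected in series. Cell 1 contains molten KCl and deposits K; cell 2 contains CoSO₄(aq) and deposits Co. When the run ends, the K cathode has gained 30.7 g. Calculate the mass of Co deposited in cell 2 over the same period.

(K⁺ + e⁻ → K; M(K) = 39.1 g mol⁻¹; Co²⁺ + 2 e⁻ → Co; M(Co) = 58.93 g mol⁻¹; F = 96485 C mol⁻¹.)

n(K) = 30.7 / 39.1 = 0.7852 mol.
Since K⁺ + e⁻ → K, n(e⁻) passed = 1 × 0.7852 = 0.7852 mol.
Cells in series carry the same charge, so the same 0.7852 mol of electrons passes through cell 2.
Co²⁺ + 2 e⁻ → Co, so n(Co) = 0.7852 / 2 = 0.3926 mol.
m(Co) = 0.3926 × 58.93 = 23.1 g.

23.1 g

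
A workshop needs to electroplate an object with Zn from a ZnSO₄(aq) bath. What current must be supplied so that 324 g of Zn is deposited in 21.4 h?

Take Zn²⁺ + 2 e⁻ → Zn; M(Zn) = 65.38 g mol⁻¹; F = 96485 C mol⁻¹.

n(Zn) = 324 / 65.38 = 4.956 mol.
n(e⁻) = 2 × 4.956 = 9.911 mol.
Q = n(e⁻)·F = 9.911 × 96485 = 956300 C.
I = Q/t = 956300 / 77040 s = 12.4 A.

12.4 A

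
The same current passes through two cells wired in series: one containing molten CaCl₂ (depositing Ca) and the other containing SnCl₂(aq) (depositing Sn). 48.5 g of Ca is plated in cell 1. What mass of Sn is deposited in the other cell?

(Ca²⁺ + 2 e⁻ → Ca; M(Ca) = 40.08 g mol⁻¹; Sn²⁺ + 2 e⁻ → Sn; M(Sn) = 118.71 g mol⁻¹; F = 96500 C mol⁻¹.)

144 g

n(Ca) = 48.5 / 40.08 = 1.210 mol.
Since Ca²⁺ + 2 e⁻ → Ca, n(e⁻) passed = 2 × 1.210 = 2.420 mol.
Cells in series carry the same charge, so the same 2.420 mol of electrons passes through cell 2.
Sn²⁺ + 2 e⁻ → Sn, so n(Sn) = 2.420 / 2 = 1.210 mol.
m(Sn) = 1.210 × 118.71 = 144 g.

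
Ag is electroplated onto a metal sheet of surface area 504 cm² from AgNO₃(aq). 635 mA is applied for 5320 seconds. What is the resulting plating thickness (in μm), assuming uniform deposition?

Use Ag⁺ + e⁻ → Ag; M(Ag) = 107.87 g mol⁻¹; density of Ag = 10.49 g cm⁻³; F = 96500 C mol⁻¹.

Q = I·t = 0.6350 × 5320.0 = 3378 C; n(e⁻) = 0.03501 mol.
n(Ag) = n(e⁻)/1 = 0.03501 mol, so m = 0.03501 × 107.87 = 3.776 g.
Volume = m/ρ = 3.776 / 10.49 = 0.3600 cm³.
Thickness = V/A = 0.3600 / 504 = 7.14 × 10⁻⁴ cm = 7.14 μm.

7.14 μm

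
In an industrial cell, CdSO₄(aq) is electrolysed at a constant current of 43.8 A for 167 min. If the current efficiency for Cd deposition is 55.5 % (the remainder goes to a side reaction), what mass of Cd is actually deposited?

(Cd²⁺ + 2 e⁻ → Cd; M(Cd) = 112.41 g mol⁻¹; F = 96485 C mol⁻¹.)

Q = I·t = 43.80 × 10020 = 438900 C.
n(e⁻) = 438900/96485 = 4.549 mol; theoretically n(Cd) = 4.549/2 = 2.274 mol, m_theo = 255.7 g.
At 55.5 % efficiency, m_actual = 0.555 × 255.7 = 142 g.

142 g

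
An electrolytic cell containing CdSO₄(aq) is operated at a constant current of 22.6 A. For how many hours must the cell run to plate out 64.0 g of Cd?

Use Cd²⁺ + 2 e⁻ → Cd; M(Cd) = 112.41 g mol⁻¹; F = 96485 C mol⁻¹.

1.35 h

n(Cd) = m/M = 64.0 / 112.41 = 0.5693 mol.
Each Cd atom requires 2 electrons, so n(e⁻) = 2 × 0.5693 = 1.139 mol.
Q = n(e⁻)·F = 1.139 × 96485 = 109900 C.
t = Q/I = 109900 / 22.60 A = 4861 s = 1.35 h.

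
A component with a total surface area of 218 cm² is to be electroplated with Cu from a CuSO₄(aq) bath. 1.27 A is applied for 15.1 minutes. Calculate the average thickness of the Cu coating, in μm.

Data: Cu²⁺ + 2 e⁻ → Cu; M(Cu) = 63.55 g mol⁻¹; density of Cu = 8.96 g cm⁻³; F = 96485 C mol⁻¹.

1.94 μm

Q = I·t = 1.270 × 906.00 = 1151 C; n(e⁻) = 0.01193 mol.
n(Cu) = n(e⁻)/2 = 0.005963 mol, so m = 0.005963 × 63.55 = 0.3789 g.
Volume = m/ρ = 0.3789 / 8.96 = 0.04229 cm³.
Thickness = V/A = 0.04229 / 218 = 1.94 × 10⁻⁴ cm = 1.94 μm.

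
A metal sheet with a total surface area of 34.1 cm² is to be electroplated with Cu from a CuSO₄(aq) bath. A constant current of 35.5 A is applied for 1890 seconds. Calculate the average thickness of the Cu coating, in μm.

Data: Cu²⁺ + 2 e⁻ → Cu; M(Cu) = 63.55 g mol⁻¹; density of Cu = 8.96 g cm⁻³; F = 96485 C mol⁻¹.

Q = I·t = 35.50 × 1890.0 = 67100 C; n(e⁻) = 0.6954 mol.
n(Cu) = n(e⁻)/2 = 0.3477 mol, so m = 0.3477 × 63.55 = 22.10 g.
Volume = m/ρ = 22.10 / 8.96 = 2.466 cm³.
Thickness = V/A = 2.466 / 34.1 = 0.0723 cm = 723 μm.

723 μm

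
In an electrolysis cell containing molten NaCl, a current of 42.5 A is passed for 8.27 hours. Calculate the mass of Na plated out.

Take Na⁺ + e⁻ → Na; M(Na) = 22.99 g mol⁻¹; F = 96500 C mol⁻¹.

301 g

Q = I·t = 42.50 A × 29772 s = 1265000 C.
n(e⁻) = Q/F = 1265000 / 96500 = 13.11 mol.
Na⁺ + e⁻ → Na, so n(Na) = n(e⁻)/1 = 13.11 mol.
m = n·M = 13.11 × 22.99 = 301 g.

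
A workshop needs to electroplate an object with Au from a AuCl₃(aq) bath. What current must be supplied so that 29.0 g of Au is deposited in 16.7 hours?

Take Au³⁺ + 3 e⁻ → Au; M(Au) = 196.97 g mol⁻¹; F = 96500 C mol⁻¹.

n(Au) = 29.0 / 196.97 = 0.1472 mol.
n(e⁻) = 3 × 0.1472 = 0.4417 mol.
Q = n(e⁻)·F = 0.4417 × 96500 = 42620 C.
I = Q/t = 42620 / 60120 s = 0.709 A.

0.709 A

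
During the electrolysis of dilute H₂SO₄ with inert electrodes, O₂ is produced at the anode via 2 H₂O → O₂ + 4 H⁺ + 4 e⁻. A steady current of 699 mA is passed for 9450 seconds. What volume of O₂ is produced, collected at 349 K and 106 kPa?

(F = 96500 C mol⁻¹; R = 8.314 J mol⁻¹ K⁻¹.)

Q = I·t = 0.6990 A × 9450.0 s = 6606 C.
n(e⁻) = Q/F = 6606 / 96500 = 0.06845 mol.
4 electrons are transferred per O₂ molecule, so n(O₂) = 0.06845 / 4 = 0.01711 mol.
V = nRT/P = (0.01711 × 8.314 × 349) / (106 × 10³ Pa) = 4.68 × 10⁻⁴ m³ = 0.468 L.

0.468 L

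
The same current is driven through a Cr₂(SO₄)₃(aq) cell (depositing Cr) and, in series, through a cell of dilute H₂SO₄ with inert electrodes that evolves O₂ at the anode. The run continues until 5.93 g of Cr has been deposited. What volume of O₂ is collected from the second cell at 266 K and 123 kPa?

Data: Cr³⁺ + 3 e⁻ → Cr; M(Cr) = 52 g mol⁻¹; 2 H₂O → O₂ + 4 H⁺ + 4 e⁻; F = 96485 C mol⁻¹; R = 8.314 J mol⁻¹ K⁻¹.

n(Cr) = 5.93 / 52 = 0.1140 mol, so n(e⁻) = 3 × 0.1140 = 0.3421 mol.
The cells are in series, so the same 0.3421 mol of electrons passes through the second cell.
2 H₂O → O₂ + 4 H⁺ + 4 e⁻ — 4 mol e⁻ per mol O₂, so n(O₂) = 0.3421/4 = 0.08553 mol.
V = nRT/P = (0.08553 × 8.314 × 266) / (123 × 10³) = 0.00154 m³ = 1.54 L.

1.54 L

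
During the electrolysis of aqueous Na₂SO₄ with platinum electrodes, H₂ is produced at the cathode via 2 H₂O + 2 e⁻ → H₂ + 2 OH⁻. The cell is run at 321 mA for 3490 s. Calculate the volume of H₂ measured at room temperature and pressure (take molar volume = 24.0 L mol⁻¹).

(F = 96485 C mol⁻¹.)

Q = I·t = 0.3210 A × 3490.0 s = 1120 C.
n(e⁻) = Q/F = 1120 / 96485 = 0.01161 mol.
2 electrons are transferred per H₂ molecule, so n(H₂) = 0.01161 / 2 = 0.005806 mol.
V = n × V_m = 0.005806 × 24.0 = 0.139 L.

0.139 L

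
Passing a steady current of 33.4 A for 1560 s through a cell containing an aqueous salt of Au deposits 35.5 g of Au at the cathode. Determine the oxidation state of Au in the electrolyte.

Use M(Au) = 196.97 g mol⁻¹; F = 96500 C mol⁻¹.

Q = I·t = 33.40 A × 1560.0 s = 52100 C, so n(e⁻) = 52100/96500 = 0.5399 mol.
n(Au) deposited = 35.5 / 196.97 = 0.1802 mol.
Electrons per atom = n(e⁻)/n(Au) = 0.5399 / 0.1802 = 3.00 ≈ 3, so the ion is Au³⁺.

+3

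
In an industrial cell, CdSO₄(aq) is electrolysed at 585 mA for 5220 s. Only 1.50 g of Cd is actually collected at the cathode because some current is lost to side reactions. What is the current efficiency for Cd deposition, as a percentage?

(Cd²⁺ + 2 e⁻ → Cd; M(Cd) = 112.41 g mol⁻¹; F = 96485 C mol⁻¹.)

Q = I·t = 0.5850 × 5220.0 = 3054 C; n(e⁻) = 3054/96485 = 0.03165 mol.
Theoretical n(Cd) = n(e⁻)/2 = 0.01582 mol, i.e. m_theo = 0.01582 × 112.41 = 1.779 g.
Efficiency = m_actual / m_theo = 1.50 / 1.779 = 84.3 %.

84.3 %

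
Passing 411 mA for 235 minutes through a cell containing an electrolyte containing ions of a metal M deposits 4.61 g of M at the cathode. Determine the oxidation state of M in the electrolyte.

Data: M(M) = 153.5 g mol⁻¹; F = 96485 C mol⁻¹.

+2

Q = I·t = 0.4110 A × 14100 s = 5795 C, so n(e⁻) = 5795/96485 = 0.06006 mol.
n(M) deposited = 4.61 / 153.5 = 0.03003 mol.
Electrons per atom = n(e⁻)/n(M) = 0.06006 / 0.03003 = 2.00 ≈ 2, so the ion is M²⁺.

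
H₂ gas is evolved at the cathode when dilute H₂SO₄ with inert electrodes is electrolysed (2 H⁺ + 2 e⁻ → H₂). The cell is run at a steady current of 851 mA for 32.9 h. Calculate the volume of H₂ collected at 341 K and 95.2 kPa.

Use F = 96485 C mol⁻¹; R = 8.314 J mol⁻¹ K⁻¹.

15.6 L

Q = I·t = 0.8510 A × 118440 s = 100800 C.
n(e⁻) = Q/F = 100800 / 96485 = 1.045 mol.
2 electrons are transferred per H₂ molecule, so n(H₂) = 1.045 / 2 = 0.5223 mol.
V = nRT/P = (0.5223 × 8.314 × 341) / (95.2 × 10³ Pa) = 0.0156 m³ = 15.6 L.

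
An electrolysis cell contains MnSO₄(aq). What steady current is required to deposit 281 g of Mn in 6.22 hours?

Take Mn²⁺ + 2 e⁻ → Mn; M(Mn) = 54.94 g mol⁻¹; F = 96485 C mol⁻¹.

n(Mn) = 281 / 54.94 = 5.115 mol.
n(e⁻) = 2 × 5.115 = 10.23 mol.
Q = n(e⁻)·F = 10.23 × 96485 = 987000 C.
I = Q/t = 987000 / 22392 s = 44.1 A.

44.1 A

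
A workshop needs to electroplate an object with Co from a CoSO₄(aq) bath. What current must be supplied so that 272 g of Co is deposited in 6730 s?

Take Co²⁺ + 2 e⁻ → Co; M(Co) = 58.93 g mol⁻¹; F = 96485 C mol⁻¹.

132 A

n(Co) = 272 / 58.93 = 4.616 mol.
n(e⁻) = 2 × 4.616 = 9.231 mol.
Q = n(e⁻)·F = 9.231 × 96485 = 890700 C.
I = Q/t = 890700 / 6730.0 s = 132 A.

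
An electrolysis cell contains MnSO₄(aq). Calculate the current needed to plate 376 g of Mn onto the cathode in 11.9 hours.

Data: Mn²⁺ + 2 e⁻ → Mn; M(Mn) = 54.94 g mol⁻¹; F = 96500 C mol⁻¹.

30.8 A

n(Mn) = 376 / 54.94 = 6.844 mol.
n(e⁻) = 2 × 6.844 = 13.69 mol.
Q = n(e⁻)·F = 13.69 × 96500 = 1321000 C.
I = Q/t = 1321000 / 42840 s = 30.8 A.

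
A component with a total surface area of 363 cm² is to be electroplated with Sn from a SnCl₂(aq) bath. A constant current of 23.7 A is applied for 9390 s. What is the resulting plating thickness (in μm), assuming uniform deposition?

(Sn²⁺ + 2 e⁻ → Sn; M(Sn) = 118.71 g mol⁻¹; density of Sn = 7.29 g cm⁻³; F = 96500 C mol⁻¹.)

Q = I·t = 23.70 × 9390.0 = 222500 C; n(e⁻) = 2.306 mol.
n(Sn) = n(e⁻)/2 = 1.153 mol, so m = 1.153 × 118.71 = 136.9 g.
Volume = m/ρ = 136.9 / 7.29 = 18.78 cm³.
Thickness = V/A = 18.78 / 363 = 0.0517 cm = 517 μm.

517 μm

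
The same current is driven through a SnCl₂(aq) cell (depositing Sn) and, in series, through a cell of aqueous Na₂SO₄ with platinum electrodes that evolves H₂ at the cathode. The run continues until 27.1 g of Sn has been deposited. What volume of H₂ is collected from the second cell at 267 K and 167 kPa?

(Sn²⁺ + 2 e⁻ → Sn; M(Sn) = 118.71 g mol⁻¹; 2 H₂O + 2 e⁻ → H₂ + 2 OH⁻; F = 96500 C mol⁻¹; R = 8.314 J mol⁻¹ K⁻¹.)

n(Sn) = 27.1 / 118.71 = 0.2283 mol, so n(e⁻) = 2 × 0.2283 = 0.4566 mol.
The cells are in series, so the same 0.4566 mol of electrons passes through the second cell.
2 H₂O + 2 e⁻ → H₂ + 2 OH⁻ — 2 mol e⁻ per mol H₂, so n(H₂) = 0.4566/2 = 0.2283 mol.
V = nRT/P = (0.2283 × 8.314 × 267) / (167 × 10³) = 0.00303 m³ = 3.03 L.

3.03 L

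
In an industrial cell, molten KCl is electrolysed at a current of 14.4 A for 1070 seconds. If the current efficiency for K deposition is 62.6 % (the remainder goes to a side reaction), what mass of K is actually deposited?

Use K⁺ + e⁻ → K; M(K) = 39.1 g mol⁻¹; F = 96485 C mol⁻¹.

3.91 g

Q = I·t = 14.40 × 1070.0 = 15410 C.
n(e⁻) = 15410/96485 = 0.1597 mol; theoretically n(K) = 0.1597/1 = 0.1597 mol, m_theo = 6.244 g.
At 62.6 % efficiency, m_actual = 0.626 × 6.244 = 3.91 g.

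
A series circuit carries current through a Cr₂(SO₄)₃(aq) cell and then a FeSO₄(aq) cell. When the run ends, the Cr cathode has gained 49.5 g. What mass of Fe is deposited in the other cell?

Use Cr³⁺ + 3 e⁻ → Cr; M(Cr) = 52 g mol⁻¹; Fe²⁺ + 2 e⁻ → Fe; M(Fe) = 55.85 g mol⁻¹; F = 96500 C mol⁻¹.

n(Cr) = 49.5 / 52 = 0.9519 mol.
Since Cr³⁺ + 3 e⁻ → Cr, n(e⁻) passed = 3 × 0.9519 = 2.856 mol.
Cells in series carry the same charge, so the same 2.856 mol of electrons passes through cell 2.
Fe²⁺ + 2 e⁻ → Fe, so n(Fe) = 2.856 / 2 = 1.428 mol.
m(Fe) = 1.428 × 55.85 = 79.7 g.

79.7 g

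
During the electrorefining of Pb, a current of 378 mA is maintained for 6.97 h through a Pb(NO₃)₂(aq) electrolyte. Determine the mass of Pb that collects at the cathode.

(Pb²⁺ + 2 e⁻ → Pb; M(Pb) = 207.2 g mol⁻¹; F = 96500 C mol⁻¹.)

10.2 g

Q = I·t = 0.3780 A × 25092 s = 9485 C.
n(e⁻) = Q/F = 9485 / 96500 = 0.09829 mol.
Pb²⁺ + 2 e⁻ → Pb, so n(Pb) = n(e⁻)/2 = 0.04914 mol.
m = n·M = 0.04914 × 207.2 = 10.2 g.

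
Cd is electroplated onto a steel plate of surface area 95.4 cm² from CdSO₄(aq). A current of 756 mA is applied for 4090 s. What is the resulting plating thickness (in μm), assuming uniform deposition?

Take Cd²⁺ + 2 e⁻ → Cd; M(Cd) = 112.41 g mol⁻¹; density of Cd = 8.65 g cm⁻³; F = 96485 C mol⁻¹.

Q = I·t = 0.7560 × 4090.0 = 3092 C; n(e⁻) = 0.03205 mol.
n(Cd) = n(e⁻)/2 = 0.01602 mol, so m = 0.01602 × 112.41 = 1.801 g.
Volume = m/ρ = 1.801 / 8.65 = 0.2082 cm³.
Thickness = V/A = 0.2082 / 95.4 = 0.00218 cm = 21.8 μm.

21.8 μm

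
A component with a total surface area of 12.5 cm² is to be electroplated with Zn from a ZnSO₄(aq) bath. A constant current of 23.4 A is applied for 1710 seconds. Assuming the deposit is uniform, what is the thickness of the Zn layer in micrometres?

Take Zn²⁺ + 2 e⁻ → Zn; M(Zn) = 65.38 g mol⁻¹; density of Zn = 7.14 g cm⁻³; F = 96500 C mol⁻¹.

1520 μm

Q = I·t = 23.40 × 1710.0 = 40010 C; n(e⁻) = 0.4147 mol.
n(Zn) = n(e⁻)/2 = 0.2073 mol, so m = 0.2073 × 65.38 = 13.56 g.
Volume = m/ρ = 13.56 / 7.14 = 1.898 cm³.
Thickness = V/A = 1.898 / 12.5 = 0.152 cm = 1520 μm.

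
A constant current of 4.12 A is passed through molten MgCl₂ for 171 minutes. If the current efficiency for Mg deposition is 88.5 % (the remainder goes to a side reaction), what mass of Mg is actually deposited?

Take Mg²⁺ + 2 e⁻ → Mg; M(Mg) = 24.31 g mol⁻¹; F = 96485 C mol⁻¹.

Q = I·t = 4.120 × 10260 = 42270 C.
n(e⁻) = 42270/96485 = 0.4381 mol; theoretically n(Mg) = 0.4381/2 = 0.2191 mol, m_theo = 5.325 g.
At 88.5 % efficiency, m_actual = 0.885 × 5.325 = 4.71 g.

4.71 g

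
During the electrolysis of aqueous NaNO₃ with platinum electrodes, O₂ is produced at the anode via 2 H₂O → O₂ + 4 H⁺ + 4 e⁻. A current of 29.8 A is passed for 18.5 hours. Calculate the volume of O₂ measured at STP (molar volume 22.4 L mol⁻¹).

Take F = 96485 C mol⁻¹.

115 L

Q = I·t = 29.80 A × 66600 s = 1985000 C.
n(e⁻) = Q/F = 1985000 / 96485 = 20.57 mol.
4 electrons are transferred per O₂ molecule, so n(O₂) = 20.57 / 4 = 5.142 mol.
V = n × V_m = 5.142 × 22.4 = 115 L.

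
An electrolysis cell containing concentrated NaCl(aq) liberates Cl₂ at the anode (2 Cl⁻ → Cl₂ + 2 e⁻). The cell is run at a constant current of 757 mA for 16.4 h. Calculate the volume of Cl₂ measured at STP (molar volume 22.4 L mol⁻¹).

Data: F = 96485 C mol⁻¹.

5.19 L

Q = I·t = 0.7570 A × 59040 s = 44690 C.
n(e⁻) = Q/F = 44690 / 96485 = 0.4632 mol.
2 electrons are transferred per Cl₂ molecule, so n(Cl₂) = 0.4632 / 2 = 0.2316 mol.
V = n × V_m = 0.2316 × 22.4 = 5.19 L.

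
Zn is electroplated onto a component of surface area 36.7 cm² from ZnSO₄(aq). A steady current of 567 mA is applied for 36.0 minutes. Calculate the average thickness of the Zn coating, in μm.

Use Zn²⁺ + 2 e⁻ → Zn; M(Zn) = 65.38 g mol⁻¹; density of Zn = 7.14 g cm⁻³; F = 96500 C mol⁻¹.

15.8 μm

Q = I·t = 0.5670 × 2160.0 = 1225 C; n(e⁻) = 0.01269 mol.
n(Zn) = n(e⁻)/2 = 0.006346 mol, so m = 0.006346 × 65.38 = 0.4149 g.
Volume = m/ρ = 0.4149 / 7.14 = 0.05811 cm³.
Thickness = V/A = 0.05811 / 36.7 = 0.00158 cm = 15.8 μm.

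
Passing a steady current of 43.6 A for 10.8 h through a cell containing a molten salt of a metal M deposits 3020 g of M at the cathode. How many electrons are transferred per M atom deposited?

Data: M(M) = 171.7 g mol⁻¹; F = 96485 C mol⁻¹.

1

Q = I·t = 43.60 A × 38880 s = 1695000 C, so n(e⁻) = 1695000/96485 = 17.57 mol.
n(M) deposited = 3020 / 171.7 = 17.59 mol.
Electrons per atom = n(e⁻)/n(M) = 17.57 / 17.59 = 0.999 ≈ 1, so the ion is M⁺.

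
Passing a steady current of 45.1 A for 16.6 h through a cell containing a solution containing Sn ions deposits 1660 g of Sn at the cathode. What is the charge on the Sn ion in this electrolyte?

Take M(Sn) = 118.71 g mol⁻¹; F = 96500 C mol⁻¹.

Q = I·t = 45.10 A × 59760 s = 2695000 C, so n(e⁻) = 2695000/96500 = 27.93 mol.
n(Sn) deposited = 1660 / 118.71 = 13.98 mol.
Electrons per atom = n(e⁻)/n(Sn) = 27.93 / 13.98 = 2.00 ≈ 2, so the ion is Sn²⁺.

+2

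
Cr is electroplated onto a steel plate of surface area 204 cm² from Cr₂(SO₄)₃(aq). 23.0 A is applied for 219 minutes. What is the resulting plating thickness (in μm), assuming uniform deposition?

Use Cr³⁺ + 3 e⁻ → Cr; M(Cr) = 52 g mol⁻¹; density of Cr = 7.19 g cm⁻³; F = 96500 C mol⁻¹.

Q = I·t = 23.00 × 13140 = 302200 C; n(e⁻) = 3.132 mol.
n(Cr) = n(e⁻)/3 = 1.044 mol, so m = 1.044 × 52 = 54.28 g.
Volume = m/ρ = 54.28 / 7.19 = 7.550 cm³.
Thickness = V/A = 7.550 / 204 = 0.0370 cm = 370 μm.

370 μm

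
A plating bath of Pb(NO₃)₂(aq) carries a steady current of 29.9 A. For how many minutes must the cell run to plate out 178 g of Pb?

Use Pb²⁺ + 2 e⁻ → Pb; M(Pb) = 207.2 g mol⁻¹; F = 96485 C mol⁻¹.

92.4 min

n(Pb) = m/M = 178 / 207.2 = 0.8591 mol.
Each Pb atom requires 2 electrons, so n(e⁻) = 2 × 0.8591 = 1.718 mol.
Q = n(e⁻)·F = 1.718 × 96485 = 165800 C.
t = Q/I = 165800 / 29.90 A = 5544 s = 92.4 min.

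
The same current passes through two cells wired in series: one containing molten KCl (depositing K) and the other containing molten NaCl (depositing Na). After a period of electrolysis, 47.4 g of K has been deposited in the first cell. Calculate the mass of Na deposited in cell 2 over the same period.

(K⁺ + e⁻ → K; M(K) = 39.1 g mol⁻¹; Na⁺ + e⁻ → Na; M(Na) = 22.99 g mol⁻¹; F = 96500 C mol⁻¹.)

n(K) = 47.4 / 39.1 = 1.212 mol.
Since K⁺ + e⁻ → K, n(e⁻) passed = 1 × 1.212 = 1.212 mol.
Cells in series carry the same charge, so the same 1.212 mol of electrons passes through cell 2.
Na⁺ + e⁻ → Na, so n(Na) = 1.212 / 1 = 1.212 mol.
m(Na) = 1.212 × 22.99 = 27.9 g.

27.9 g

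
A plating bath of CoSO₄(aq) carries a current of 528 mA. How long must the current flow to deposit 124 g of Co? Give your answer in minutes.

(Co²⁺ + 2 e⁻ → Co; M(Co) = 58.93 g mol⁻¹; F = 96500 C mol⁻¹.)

12800 min

n(Co) = m/M = 124 / 58.93 = 2.104 mol.
Each Co atom requires 2 electrons, so n(e⁻) = 2 × 2.104 = 4.208 mol.
Q = n(e⁻)·F = 4.208 × 96500 = 406100 C.
t = Q/I = 406100 / 0.5280 A = 769100 s = 12800 min.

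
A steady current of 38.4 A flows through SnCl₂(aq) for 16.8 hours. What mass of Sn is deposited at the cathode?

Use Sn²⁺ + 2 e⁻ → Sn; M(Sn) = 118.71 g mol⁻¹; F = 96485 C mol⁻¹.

Q = I·t = 38.40 A × 60480 s = 2322000 C.
n(e⁻) = Q/F = 2322000 / 96485 = 24.07 mol.
Sn²⁺ + 2 e⁻ → Sn, so n(Sn) = n(e⁻)/2 = 12.04 mol.
m = n·M = 12.04 × 118.71 = 1430 g.

1430 g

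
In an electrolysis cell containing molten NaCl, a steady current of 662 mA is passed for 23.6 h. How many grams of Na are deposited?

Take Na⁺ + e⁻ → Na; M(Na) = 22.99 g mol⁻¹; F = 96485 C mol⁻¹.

13.4 g

Q = I·t = 0.6620 A × 84960 s = 56240 C.
n(e⁻) = Q/F = 56240 / 96485 = 0.5829 mol.
Na⁺ + e⁻ → Na, so n(Na) = n(e⁻)/1 = 0.5829 mol.
m = n·M = 0.5829 × 22.99 = 13.4 g.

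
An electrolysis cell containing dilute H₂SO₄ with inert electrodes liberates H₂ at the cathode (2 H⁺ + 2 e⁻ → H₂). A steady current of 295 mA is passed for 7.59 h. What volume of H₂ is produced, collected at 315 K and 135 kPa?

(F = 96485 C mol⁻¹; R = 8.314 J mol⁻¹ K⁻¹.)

Q = I·t = 0.2950 A × 27324 s = 8061 C.
n(e⁻) = Q/F = 8061 / 96485 = 0.08354 mol.
2 electrons are transferred per H₂ molecule, so n(H₂) = 0.08354 / 2 = 0.04177 mol.
V = nRT/P = (0.04177 × 8.314 × 315) / (135 × 10³ Pa) = 8.10 × 10⁻⁴ m³ = 0.810 L.

0.810 L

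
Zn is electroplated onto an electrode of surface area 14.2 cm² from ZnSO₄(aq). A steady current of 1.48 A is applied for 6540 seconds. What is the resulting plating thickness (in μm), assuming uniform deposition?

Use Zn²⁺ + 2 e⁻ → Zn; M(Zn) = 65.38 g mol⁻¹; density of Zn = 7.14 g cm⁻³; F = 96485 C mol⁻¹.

Q = I·t = 1.480 × 6540.0 = 9679 C; n(e⁻) = 0.1003 mol.
n(Zn) = n(e⁻)/2 = 0.05016 mol, so m = 0.05016 × 65.38 = 3.279 g.
Volume = m/ρ = 3.279 / 7.14 = 0.4593 cm³.
Thickness = V/A = 0.4593 / 14.2 = 0.0323 cm = 323 μm.

323 μm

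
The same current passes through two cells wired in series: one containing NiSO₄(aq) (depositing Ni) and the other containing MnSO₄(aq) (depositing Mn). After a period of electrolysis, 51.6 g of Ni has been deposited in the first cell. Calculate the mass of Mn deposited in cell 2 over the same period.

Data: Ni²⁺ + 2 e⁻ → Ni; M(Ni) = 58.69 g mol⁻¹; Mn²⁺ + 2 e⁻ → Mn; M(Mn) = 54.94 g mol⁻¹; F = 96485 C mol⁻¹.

n(Ni) = 51.6 / 58.69 = 0.8792 mol.
Since Ni²⁺ + 2 e⁻ → Ni, n(e⁻) passed = 2 × 0.8792 = 1.758 mol.
Cells in series carry the same charge, so the same 1.758 mol of electrons passes through cell 2.
Mn²⁺ + 2 e⁻ → Mn, so n(Mn) = 1.758 / 2 = 0.8792 mol.
m(Mn) = 0.8792 × 54.94 = 48.3 g.

48.3 g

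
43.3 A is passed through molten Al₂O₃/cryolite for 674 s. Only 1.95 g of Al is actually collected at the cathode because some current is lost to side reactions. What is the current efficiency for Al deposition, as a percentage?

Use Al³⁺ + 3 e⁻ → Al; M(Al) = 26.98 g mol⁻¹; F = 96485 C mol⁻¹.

71.7 %

Q = I·t = 43.30 × 674.00 = 29180 C; n(e⁻) = 29180/96485 = 0.3025 mol.
Theoretical n(Al) = n(e⁻)/3 = 0.1008 mol, i.e. m_theo = 0.1008 × 26.98 = 2.720 g.
Efficiency = m_actual / m_theo = 1.95 / 2.720 = 71.7 %.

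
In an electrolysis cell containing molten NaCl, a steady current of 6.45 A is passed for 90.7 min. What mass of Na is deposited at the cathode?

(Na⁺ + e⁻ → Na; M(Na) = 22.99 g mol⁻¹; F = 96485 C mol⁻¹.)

8.36 g

Q = I·t = 6.450 A × 5442.0 s = 35100 C.
n(e⁻) = Q/F = 35100 / 96485 = 0.3638 mol.
Na⁺ + e⁻ → Na, so n(Na) = n(e⁻)/1 = 0.3638 mol.
m = n·M = 0.3638 × 22.99 = 8.36 g.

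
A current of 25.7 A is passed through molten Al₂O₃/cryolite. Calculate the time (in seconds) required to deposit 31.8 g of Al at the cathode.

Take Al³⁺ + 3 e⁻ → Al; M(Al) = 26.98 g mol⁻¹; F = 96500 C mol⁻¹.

n(Al) = m/M = 31.8 / 26.98 = 1.179 mol.
Each Al atom requires 3 electrons, so n(e⁻) = 3 × 1.179 = 3.536 mol.
Q = n(e⁻)·F = 3.536 × 96500 = 341200 C.
t = Q/I = 341200 / 25.70 A = 13280 s.

13300 s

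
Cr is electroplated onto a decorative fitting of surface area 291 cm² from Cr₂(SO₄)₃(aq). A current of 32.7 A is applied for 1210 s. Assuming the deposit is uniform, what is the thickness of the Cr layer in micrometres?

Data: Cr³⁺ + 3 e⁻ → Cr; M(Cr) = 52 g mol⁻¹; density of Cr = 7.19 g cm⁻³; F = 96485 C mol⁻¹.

34.0 μm

Q = I·t = 32.70 × 1210.0 = 39570 C; n(e⁻) = 0.4101 mol.
n(Cr) = n(e⁻)/3 = 0.1367 mol, so m = 0.1367 × 52 = 7.108 g.
Volume = m/ρ = 7.108 / 7.19 = 0.9886 cm³.
Thickness = V/A = 0.9886 / 291 = 0.00340 cm = 34.0 μm.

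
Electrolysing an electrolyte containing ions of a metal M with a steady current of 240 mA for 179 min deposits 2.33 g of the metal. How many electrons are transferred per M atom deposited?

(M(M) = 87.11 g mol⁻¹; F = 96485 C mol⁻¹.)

1

Q = I·t = 0.2400 A × 10740 s = 2578 C, so n(e⁻) = 2578/96485 = 0.02672 mol.
n(M) deposited = 2.33 / 87.11 = 0.02675 mol.
Electrons per atom = n(e⁻)/n(M) = 0.02672 / 0.02675 = 0.999 ≈ 1, so the ion is M⁺.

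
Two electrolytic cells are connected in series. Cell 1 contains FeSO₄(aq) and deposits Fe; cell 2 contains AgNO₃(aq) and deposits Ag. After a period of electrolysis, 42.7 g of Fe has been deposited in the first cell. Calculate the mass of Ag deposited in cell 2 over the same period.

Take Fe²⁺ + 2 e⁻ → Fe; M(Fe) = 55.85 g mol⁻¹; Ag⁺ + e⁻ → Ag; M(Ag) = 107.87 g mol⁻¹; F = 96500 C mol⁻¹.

165 g

n(Fe) = 42.7 / 55.85 = 0.7645 mol.
Since Fe²⁺ + 2 e⁻ → Fe, n(e⁻) passed = 2 × 0.7645 = 1.529 mol.
Cells in series carry the same charge, so the same 1.529 mol of electrons passes through cell 2.
Ag⁺ + e⁻ → Ag, so n(Ag) = 1.529 / 1 = 1.529 mol.
m(Ag) = 1.529 × 107.87 = 165 g.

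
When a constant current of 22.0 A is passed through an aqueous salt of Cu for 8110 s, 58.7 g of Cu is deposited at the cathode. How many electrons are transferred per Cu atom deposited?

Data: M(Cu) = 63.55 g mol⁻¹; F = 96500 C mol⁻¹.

Q = I·t = 22.00 A × 8110.0 s = 178400 C, so n(e⁻) = 178400/96500 = 1.849 mol.
n(Cu) deposited = 58.7 / 63.55 = 0.9237 mol.
Electrons per atom = n(e⁻)/n(Cu) = 1.849 / 0.9237 = 2.00 ≈ 2, so the ion is Cu²⁺.

2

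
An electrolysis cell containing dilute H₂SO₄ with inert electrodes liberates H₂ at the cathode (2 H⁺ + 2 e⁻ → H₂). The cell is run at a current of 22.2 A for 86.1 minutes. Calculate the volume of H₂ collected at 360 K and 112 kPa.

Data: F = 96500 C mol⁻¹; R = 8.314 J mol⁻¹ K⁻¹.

Q = I·t = 22.20 A × 5166.0 s = 114700 C.
n(e⁻) = Q/F = 114700 / 96500 = 1.188 mol.
2 electrons are transferred per H₂ molecule, so n(H₂) = 1.188 / 2 = 0.5942 mol.
V = nRT/P = (0.5942 × 8.314 × 360) / (112 × 10³ Pa) = 0.0159 m³ = 15.9 L.

15.9 L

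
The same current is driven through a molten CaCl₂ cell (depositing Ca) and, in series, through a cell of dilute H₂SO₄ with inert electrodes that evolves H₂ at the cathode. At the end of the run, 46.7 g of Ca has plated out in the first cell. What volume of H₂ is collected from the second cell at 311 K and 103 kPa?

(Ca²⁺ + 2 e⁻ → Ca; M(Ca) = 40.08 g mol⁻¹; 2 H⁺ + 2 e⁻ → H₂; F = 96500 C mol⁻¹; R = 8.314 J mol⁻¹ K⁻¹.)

29.2 L

n(Ca) = 46.7 / 40.08 = 1.165 mol, so n(e⁻) = 2 × 1.165 = 2.330 mol.
The cells are in series, so the same 2.330 mol of electrons passes through the second cell.
2 H⁺ + 2 e⁻ → H₂ — 2 mol e⁻ per mol H₂, so n(H₂) = 2.330/2 = 1.165 mol.
V = nRT/P = (1.165 × 8.314 × 311) / (103 × 10³) = 0.0292 m³ = 29.2 L.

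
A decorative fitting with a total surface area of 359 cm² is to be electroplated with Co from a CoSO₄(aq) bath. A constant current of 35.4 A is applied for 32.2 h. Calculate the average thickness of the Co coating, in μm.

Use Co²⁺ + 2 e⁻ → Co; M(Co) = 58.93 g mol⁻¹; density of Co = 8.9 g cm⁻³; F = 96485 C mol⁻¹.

3920 μm

Q = I·t = 35.40 × 115920 = 4104000 C; n(e⁻) = 42.53 mol.
n(Co) = n(e⁻)/2 = 21.27 mol, so m = 21.27 × 58.93 = 1253 g.
Volume = m/ρ = 1253 / 8.9 = 140.8 cm³.
Thickness = V/A = 140.8 / 359 = 0.392 cm = 3920 μm.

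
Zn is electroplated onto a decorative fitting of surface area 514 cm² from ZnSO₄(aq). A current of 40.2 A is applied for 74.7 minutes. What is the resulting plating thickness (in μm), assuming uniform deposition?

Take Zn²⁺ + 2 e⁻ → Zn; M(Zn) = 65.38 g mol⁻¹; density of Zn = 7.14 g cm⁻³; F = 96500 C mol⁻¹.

166 μm

Q = I·t = 40.20 × 4482.0 = 180200 C; n(e⁻) = 1.867 mol.
n(Zn) = n(e⁻)/2 = 0.9336 mol, so m = 0.9336 × 65.38 = 61.04 g.
Volume = m/ρ = 61.04 / 7.14 = 8.548 cm³.
Thickness = V/A = 8.548 / 514 = 0.0166 cm = 166 μm.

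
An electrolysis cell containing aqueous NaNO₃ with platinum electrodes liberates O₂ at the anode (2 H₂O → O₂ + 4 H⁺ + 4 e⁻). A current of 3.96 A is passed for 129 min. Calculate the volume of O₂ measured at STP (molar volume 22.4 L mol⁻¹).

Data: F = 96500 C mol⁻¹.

1.78 L

Q = I·t = 3.960 A × 7740.0 s = 30650 C.
n(e⁻) = Q/F = 30650 / 96500 = 0.3176 mol.
4 electrons are transferred per O₂ molecule, so n(O₂) = 0.3176 / 4 = 0.07941 mol.
V = n × V_m = 0.07941 × 22.4 = 1.78 L.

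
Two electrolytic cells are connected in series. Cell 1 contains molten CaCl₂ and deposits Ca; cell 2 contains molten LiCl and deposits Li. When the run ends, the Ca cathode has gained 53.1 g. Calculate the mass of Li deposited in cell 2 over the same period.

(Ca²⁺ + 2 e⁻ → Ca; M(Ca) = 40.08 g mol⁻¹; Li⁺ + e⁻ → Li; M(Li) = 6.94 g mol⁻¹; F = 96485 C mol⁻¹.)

n(Ca) = 53.1 / 40.08 = 1.325 mol.
Since Ca²⁺ + 2 e⁻ → Ca, n(e⁻) passed = 2 × 1.325 = 2.650 mol.
Cells in series carry the same charge, so the same 2.650 mol of electrons passes through cell 2.
Li⁺ + e⁻ → Li, so n(Li) = 2.650 / 1 = 2.650 mol.
m(Li) = 2.650 × 6.94 = 18.4 g.

18.4 g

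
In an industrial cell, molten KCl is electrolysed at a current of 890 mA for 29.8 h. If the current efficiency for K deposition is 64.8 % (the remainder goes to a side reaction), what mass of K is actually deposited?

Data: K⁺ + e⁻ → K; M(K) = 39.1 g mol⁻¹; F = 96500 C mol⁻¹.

Q = I·t = 0.8900 × 107280 = 95480 C.
n(e⁻) = 95480/96500 = 0.9894 mol; theoretically n(K) = 0.9894/1 = 0.9894 mol, m_theo = 38.69 g.
At 64.8 % efficiency, m_actual = 0.648 × 38.69 = 25.1 g.

25.1 g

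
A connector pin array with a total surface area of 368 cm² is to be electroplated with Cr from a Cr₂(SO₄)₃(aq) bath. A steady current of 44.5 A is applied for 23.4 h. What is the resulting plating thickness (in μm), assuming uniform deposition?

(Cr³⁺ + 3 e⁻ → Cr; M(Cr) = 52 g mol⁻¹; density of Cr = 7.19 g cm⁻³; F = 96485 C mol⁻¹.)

2550 μm

Q = I·t = 44.50 × 84240 = 3749000 C; n(e⁻) = 38.85 mol.
n(Cr) = n(e⁻)/3 = 12.95 mol, so m = 12.95 × 52 = 673.4 g.
Volume = m/ρ = 673.4 / 7.19 = 93.66 cm³.
Thickness = V/A = 93.66 / 368 = 0.255 cm = 2550 μm.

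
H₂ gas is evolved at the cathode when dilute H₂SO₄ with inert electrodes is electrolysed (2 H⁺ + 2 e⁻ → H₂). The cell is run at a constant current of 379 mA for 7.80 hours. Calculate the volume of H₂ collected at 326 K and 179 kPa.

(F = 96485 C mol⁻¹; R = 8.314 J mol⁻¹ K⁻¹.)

0.835 L

Q = I·t = 0.3790 A × 28080 s = 10640 C.
n(e⁻) = Q/F = 10640 / 96485 = 0.1103 mol.
2 electrons are transferred per H₂ molecule, so n(H₂) = 0.1103 / 2 = 0.05515 mol.
V = nRT/P = (0.05515 × 8.314 × 326) / (179 × 10³ Pa) = 8.35 × 10⁻⁴ m³ = 0.835 L.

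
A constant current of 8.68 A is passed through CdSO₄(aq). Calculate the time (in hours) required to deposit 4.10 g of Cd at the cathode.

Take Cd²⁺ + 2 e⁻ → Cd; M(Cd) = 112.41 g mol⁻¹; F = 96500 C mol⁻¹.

0.225 h

n(Cd) = m/M = 4.10 / 112.41 = 0.03647 mol.
Each Cd atom requires 2 electrons, so n(e⁻) = 2 × 0.03647 = 0.07295 mol.
Q = n(e⁻)·F = 0.07295 × 96500 = 7039 C.
t = Q/I = 7039 / 8.680 A = 811.0 s = 0.225 h.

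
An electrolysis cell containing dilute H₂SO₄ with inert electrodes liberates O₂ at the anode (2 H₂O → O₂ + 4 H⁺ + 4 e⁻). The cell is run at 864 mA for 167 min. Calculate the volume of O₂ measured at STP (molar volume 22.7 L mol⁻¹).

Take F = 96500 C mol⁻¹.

Q = I·t = 0.8640 A × 10020 s = 8657 C.
n(e⁻) = Q/F = 8657 / 96500 = 0.08971 mol.
4 electrons are transferred per O₂ molecule, so n(O₂) = 0.08971 / 4 = 0.02243 mol.
V = n × V_m = 0.02243 × 22.7 = 0.509 L.

0.509 L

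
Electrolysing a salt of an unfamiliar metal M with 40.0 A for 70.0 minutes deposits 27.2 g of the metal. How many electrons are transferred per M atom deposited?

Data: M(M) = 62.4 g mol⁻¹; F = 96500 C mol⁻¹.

4

Q = I·t = 40.00 A × 4200.0 s = 168000 C, so n(e⁻) = 168000/96500 = 1.741 mol.
n(M) deposited = 27.2 / 62.4 = 0.4359 mol.
Electrons per atom = n(e⁻)/n(M) = 1.741 / 0.4359 = 3.99 ≈ 4, so the ion is M⁴⁺.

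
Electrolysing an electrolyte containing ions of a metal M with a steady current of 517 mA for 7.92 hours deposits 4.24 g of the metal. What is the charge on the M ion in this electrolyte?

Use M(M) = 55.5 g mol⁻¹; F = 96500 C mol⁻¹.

+2

Q = I·t = 0.5170 A × 28512 s = 14740 C, so n(e⁻) = 14740/96500 = 0.1528 mol.
n(M) deposited = 4.24 / 55.5 = 0.07640 mol.
Electrons per atom = n(e⁻)/n(M) = 0.1528 / 0.07640 = 2.00 ≈ 2, so the ion is M²⁺.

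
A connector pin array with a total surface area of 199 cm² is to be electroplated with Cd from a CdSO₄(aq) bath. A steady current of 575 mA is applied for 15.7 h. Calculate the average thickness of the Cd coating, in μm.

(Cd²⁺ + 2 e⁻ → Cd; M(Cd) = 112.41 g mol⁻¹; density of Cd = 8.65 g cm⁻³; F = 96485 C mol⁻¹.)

110 μm

Q = I·t = 0.5750 × 56520 = 32500 C; n(e⁻) = 0.3368 mol.
n(Cd) = n(e⁻)/2 = 0.1684 mol, so m = 0.1684 × 112.41 = 18.93 g.
Volume = m/ρ = 18.93 / 8.65 = 2.189 cm³.
Thickness = V/A = 2.189 / 199 = 0.0110 cm = 110 μm.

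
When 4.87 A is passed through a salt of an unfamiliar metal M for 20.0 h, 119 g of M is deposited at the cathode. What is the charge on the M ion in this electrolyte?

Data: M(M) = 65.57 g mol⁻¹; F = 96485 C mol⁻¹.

Q = I·t = 4.870 A × 72000 s = 350600 C, so n(e⁻) = 350600/96485 = 3.634 mol.
n(M) deposited = 119 / 65.57 = 1.815 mol.
Electrons per atom = n(e⁻)/n(M) = 3.634 / 1.815 = 2.00 ≈ 2, so the ion is M²⁺.

+2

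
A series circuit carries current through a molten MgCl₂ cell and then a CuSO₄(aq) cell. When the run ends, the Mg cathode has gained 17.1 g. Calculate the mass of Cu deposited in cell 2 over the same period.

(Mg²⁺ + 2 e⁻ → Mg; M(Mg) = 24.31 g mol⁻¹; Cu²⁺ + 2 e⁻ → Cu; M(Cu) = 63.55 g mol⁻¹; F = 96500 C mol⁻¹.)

44.7 g

n(Mg) = 17.1 / 24.31 = 0.7034 mol.
Since Mg²⁺ + 2 e⁻ → Mg, n(e⁻) passed = 2 × 0.7034 = 1.407 mol.
Cells in series carry the same charge, so the same 1.407 mol of electrons passes through cell 2.
Cu²⁺ + 2 e⁻ → Cu, so n(Cu) = 1.407 / 2 = 0.7034 mol.
m(Cu) = 0.7034 × 63.55 = 44.7 g.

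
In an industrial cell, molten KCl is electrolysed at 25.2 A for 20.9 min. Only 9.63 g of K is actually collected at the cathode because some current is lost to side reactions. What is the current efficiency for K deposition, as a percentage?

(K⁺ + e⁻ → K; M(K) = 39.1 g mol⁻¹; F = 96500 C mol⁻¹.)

Q = I·t = 25.20 × 1254.0 = 31600 C; n(e⁻) = 31600/96500 = 0.3275 mol.
Theoretical n(K) = n(e⁻)/1 = 0.3275 mol, i.e. m_theo = 0.3275 × 39.1 = 12.80 g.
Efficiency = m_actual / m_theo = 9.63 / 12.80 = 75.2 %.

75.2 %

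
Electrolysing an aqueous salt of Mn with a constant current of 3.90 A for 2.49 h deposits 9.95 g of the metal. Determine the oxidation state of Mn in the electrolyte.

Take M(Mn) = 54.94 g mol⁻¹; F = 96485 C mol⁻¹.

+2

Q = I·t = 3.900 A × 8964.0 s = 34960 C, so n(e⁻) = 34960/96485 = 0.3623 mol.
n(Mn) deposited = 9.95 / 54.94 = 0.1811 mol.
Electrons per atom = n(e⁻)/n(Mn) = 0.3623 / 0.1811 = 2.00 ≈ 2, so the ion is Mn²⁺.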